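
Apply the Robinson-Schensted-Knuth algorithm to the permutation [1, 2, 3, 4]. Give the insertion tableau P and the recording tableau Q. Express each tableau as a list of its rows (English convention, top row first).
Insert each entry of the permutation into P by Schensted row insertion, recording in Q the position of each new cell.

Insert 1: appended to row 1. P = [[1]], Q = [[1]].
Insert 2: appended to row 1. P = [[1, 2]], Q = [[1, 2]].
Insert 3: appended to row 1. P = [[1, 2, 3]], Q = [[1, 2, 3]].
Insert 4: appended to row 1. P = [[1, 2, 3, 4]], Q = [[1, 2, 3, 4]].

So P = [[1, 2, 3, 4]], Q = [[1, 2, 3, 4]].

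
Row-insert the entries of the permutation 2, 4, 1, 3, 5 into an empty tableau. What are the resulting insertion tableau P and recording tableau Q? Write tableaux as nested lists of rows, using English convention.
P = [[1, 3, 5], [2, 4]], Q = [[1, 2, 5], [3, 4]]

Insert each entry of the permutation into P by Schensted row insertion, recording in Q the position of each new cell.

Insert 2: appended to row 1. P = [[2]], Q = [[1]].
Insert 4: appended to row 1. P = [[2, 4]], Q = [[1, 2]].
Insert 1: 1 bumps 2 from row 1; 2 starts row 2. P = [[1, 4], [2]], Q = [[1, 2], [3]].
Insert 3: 3 bumps 4 from row 1; 4 appends to row 2. P = [[1, 3], [2, 4]], Q = [[1, 2], [3, 4]].
Insert 5: appended to row 1. P = [[1, 3, 5], [2, 4]], Q = [[1, 2, 5], [3, 4]].

So P = [[1, 3, 5], [2, 4]], Q = [[1, 2, 5], [3, 4]].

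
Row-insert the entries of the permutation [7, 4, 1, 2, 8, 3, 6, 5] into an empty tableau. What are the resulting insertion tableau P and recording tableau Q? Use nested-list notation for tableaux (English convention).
P = [[1, 2, 3, 5], [4, 6], [7, 8]], Q = [[1, 4, 5, 7], [2, 6], [3, 8]]

Insert each entry of the permutation into P by Schensted row insertion, recording in Q the position of each new cell.

Insert 7: appended to row 1. P = [[7]], Q = [[1]].
Insert 4: 4 bumps 7 from row 1; 7 starts row 2. P = [[4], [7]], Q = [[1], [2]].
Insert 1: 1 bumps 4 from row 1; 4 bumps 7 from row 2; 7 starts row 3. P = [[1], [4], [7]], Q = [[1], [2], [3]].
Insert 2: appended to row 1. P = [[1, 2], [4], [7]], Q = [[1, 4], [2], [3]].
Insert 8: appended to row 1. P = [[1, 2, 8], [4], [7]], Q = [[1, 4, 5], [2], [3]].
Insert 3: 3 bumps 8 from row 1; 8 appends to row 2. P = [[1, 2, 3], [4, 8], [7]], Q = [[1, 4, 5], [2, 6], [3]].
Insert 6: appended to row 1. P = [[1, 2, 3, 6], [4, 8], [7]], Q = [[1, 4, 5, 7], [2, 6], [3]].
Insert 5: 5 bumps 6 from row 1; 6 bumps 8 from row 2; 8 appends to row 3. P = [[1, 2, 3, 5], [4, 6], [7, 8]], Q = [[1, 4, 5, 7], [2, 6], [3, 8]].

So P = [[1, 2, 3, 5], [4, 6], [7, 8]], Q = [[1, 4, 5, 7], [2, 6], [3, 8]].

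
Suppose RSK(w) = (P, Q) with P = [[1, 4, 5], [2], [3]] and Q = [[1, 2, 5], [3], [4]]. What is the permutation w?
Reverse RSK: for i = n, n-1, ..., 1, locate i in Q, remove the corresponding corner cell from P, and reverse-bump its entry up through P; the value ejected from row 1 is w(i).

So w = 3 4 2 1 5.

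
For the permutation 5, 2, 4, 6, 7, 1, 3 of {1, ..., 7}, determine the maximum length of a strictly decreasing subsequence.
3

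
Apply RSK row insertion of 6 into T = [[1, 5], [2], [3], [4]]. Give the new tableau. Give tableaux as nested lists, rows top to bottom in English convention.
6 is larger than every entry of row 1, so it is appended to row 1. The new tableau is [[1, 5, 6], [2], [3], [4]].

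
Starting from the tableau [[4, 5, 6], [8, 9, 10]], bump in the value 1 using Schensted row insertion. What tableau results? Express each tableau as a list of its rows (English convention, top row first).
In row 1, 1 replaces 4 (the leftmost entry greater than 1); 4 is bumped to row 2. In row 2, 4 replaces 8 (the leftmost entry greater than 4); 8 is bumped to row 3. 8 starts a new row 3. The new tableau is [[1, 5, 6], [4, 9, 10], [8]].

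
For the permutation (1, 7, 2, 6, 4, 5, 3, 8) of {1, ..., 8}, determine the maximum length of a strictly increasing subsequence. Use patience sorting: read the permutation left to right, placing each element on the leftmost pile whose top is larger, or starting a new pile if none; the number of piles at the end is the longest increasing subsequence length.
1: new pile. tops = [1]
7: new pile. tops = [1, 7]
2: onto pile 2 (replacing 7). tops = [1, 2]
6: new pile. tops = [1, 2, 6]
4: onto pile 3 (replacing 6). tops = [1, 2, 4]
5: new pile. tops = [1, 2, 4, 5]
3: onto pile 3 (replacing 4). tops = [1, 2, 3, 5]
8: new pile. tops = [1, 2, 3, 5, 8]

5 piles, so the longest increasing subsequence has length 5.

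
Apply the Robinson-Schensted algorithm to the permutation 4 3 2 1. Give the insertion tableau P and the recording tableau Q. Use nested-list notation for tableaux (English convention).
Insert each entry of the permutation into P by Schensted row insertion, recording in Q the position of each new cell.

Insert 4: appended to row 1. P = [[4]], Q = [[1]].
Insert 3: 3 bumps 4 from row 1; 4 starts row 2. P = [[3], [4]], Q = [[1], [2]].
Insert 2: 2 bumps 3 from row 1; 3 bumps 4 from row 2; 4 starts row 3. P = [[2], [3], [4]], Q = [[1], [2], [3]].
Insert 1: 1 bumps 2 from row 1; 2 bumps 3 from row 2; 3 bumps 4 from row 3; 4 starts row 4. P = [[1], [2], [3], [4]], Q = [[1], [2], [3], [4]].

So P = [[1], [2], [3], [4]], Q = [[1], [2], [3], [4]].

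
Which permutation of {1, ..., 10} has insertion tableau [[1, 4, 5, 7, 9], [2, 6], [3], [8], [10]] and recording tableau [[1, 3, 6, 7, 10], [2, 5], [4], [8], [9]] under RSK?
10 3 8 2 4 6 7 5 1 9

Reverse the RSK construction: for i from n down to 1, find the cell of Q containing i, remove the entry at that cell from P, and reverse-bump it up through P; the value ejected from row 1 is w(i).

Step i=10: Q has 10 at row 1, column 5; remove that cell from P, ejecting 9. So w(10) = 9. P is now [[1, 4, 5, 7], [2, 6], [3], [8], [10]].
Step i=9: Q has 9 at row 5, column 1; remove 10 from row 5 of P and reverse-bump: 10 enters row 4 and ejects 8; 8 enters row 3 and ejects 3; 3 enters row 2 and ejects 2; 2 enters row 1 and ejects 1. So w(9) = 1. P is now [[2, 4, 5, 7], [3, 6], [8], [10]].
Step i=8: Q has 8 at row 4, column 1; remove 10 from row 4 of P and reverse-bump: 10 enters row 3 and ejects 8; 8 enters row 2 and ejects 6; 6 enters row 1 and ejects 5. So w(8) = 5. P is now [[2, 4, 6, 7], [3, 8], [10]].
Step i=7: Q has 7 at row 1, column 4; remove that cell from P, ejecting 7. So w(7) = 7. P is now [[2, 4, 6], [3, 8], [10]].
Step i=6: Q has 6 at row 1, column 3; remove that cell from P, ejecting 6. So w(6) = 6. P is now [[2, 4], [3, 8], [10]].
Step i=5: Q has 5 at row 2, column 2; remove 8 from row 2 of P and reverse-bump: 8 enters row 1 and ejects 4. So w(5) = 4. P is now [[2, 8], [3], [10]].
Step i=4: Q has 4 at row 3, column 1; remove 10 from row 3 of P and reverse-bump: 10 enters row 2 and ejects 3; 3 enters row 1 and ejects 2. So w(4) = 2. P is now [[3, 8], [10]].
Step i=3: Q has 3 at row 1, column 2; remove that cell from P, ejecting 8. So w(3) = 8. P is now [[3], [10]].
Step i=2: Q has 2 at row 2, column 1; remove 10 from row 2 of P and reverse-bump: 10 enters row 1 and ejects 3. So w(2) = 3. P is now [[10]].
Step i=1: Q has 1 at row 1, column 1; remove that cell from P, ejecting 10. So w(1) = 10. P is now [].

So w = 10 3 8 2 4 6 7 5 1 9.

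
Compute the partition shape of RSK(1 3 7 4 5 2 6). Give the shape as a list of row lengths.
[5, 1, 1]

Row-insert each entry into an empty tableau.

After inserting 1: P = [[1]].
After inserting 3: P = [[1, 3]].
After inserting 7: P = [[1, 3, 7]].
After inserting 4: P = [[1, 3, 4], [7]].
After inserting 5: P = [[1, 3, 4, 5], [7]].
After inserting 2: P = [[1, 2, 4, 5], [3], [7]].
After inserting 6: P = [[1, 2, 4, 5, 6], [3], [7]].

The final insertion tableau P = [[1, 2, 4, 5, 6], [3], [7]] has shape [5, 1, 1].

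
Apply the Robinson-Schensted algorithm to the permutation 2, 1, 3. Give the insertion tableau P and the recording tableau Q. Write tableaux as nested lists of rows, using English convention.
Insert each entry of the permutation into P by Schensted row insertion, recording in Q the position of each new cell.

Insert 2: appended to row 1. P = [[2]], Q = [[1]].
Insert 1: 1 bumps 2 from row 1; 2 starts row 2. P = [[1], [2]], Q = [[1], [2]].
Insert 3: appended to row 1. P = [[1, 3], [2]], Q = [[1, 3], [2]].

So P = [[1, 3], [2]], Q = [[1, 3], [2]].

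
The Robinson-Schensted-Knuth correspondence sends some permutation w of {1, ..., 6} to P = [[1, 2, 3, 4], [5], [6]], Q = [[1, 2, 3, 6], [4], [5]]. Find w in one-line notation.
Reverse the RSK construction: for i from n down to 1, find the cell of Q containing i, remove the entry at that cell from P, and reverse-bump it up through P; the value ejected from row 1 is w(i).

Step i=6: Q has 6 at row 1, column 4; remove that cell from P, ejecting 4. So w(6) = 4. P is now [[1, 2, 3], [5], [6]].
Step i=5: Q has 5 at row 3, column 1; remove 6 from row 3 of P and reverse-bump: 6 enters row 2 and ejects 5; 5 enters row 1 and ejects 3. So w(5) = 3. P is now [[1, 2, 5], [6]].
Step i=4: Q has 4 at row 2, column 1; remove 6 from row 2 of P and reverse-bump: 6 enters row 1 and ejects 5. So w(4) = 5. P is now [[1, 2, 6]].
Step i=3: Q has 3 at row 1, column 3; remove that cell from P, ejecting 6. So w(3) = 6. P is now [[1, 2]].
Step i=2: Q has 2 at row 1, column 2; remove that cell from P, ejecting 2. So w(2) = 2. P is now [[1]].
Step i=1: Q has 1 at row 1, column 1; remove that cell from P, ejecting 1. So w(1) = 1. P is now [].

So w = 1 2 6 5 3 4.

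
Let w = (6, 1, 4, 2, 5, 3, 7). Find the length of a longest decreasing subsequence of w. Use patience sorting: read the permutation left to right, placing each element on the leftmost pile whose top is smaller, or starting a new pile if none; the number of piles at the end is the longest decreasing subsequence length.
3

6: new pile. tops = [6]
1: new pile. tops = [6, 1]
4: onto pile 2 (replacing 1). tops = [6, 4]
2: new pile. tops = [6, 4, 2]
5: onto pile 2 (replacing 4). tops = [6, 5, 2]
3: onto pile 3 (replacing 2). tops = [6, 5, 3]
7: onto pile 1 (replacing 6). tops = [7, 5, 3]

3 piles, so the longest decreasing subsequence has length 3.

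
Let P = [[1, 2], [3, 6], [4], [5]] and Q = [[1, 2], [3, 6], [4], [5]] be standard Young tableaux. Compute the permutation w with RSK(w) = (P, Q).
Reverse the RSK construction: for i from n down to 1, find the cell of Q containing i, remove the entry at that cell from P, and reverse-bump it up through P; the value ejected from row 1 is w(i).

Step i=6: Q has 6 at row 2, column 2; remove 6 from row 2 of P and reverse-bump: 6 enters row 1 and ejects 2. So w(6) = 2. P is now [[1, 6], [3], [4], [5]].
Step i=5: Q has 5 at row 4, column 1; remove 5 from row 4 of P and reverse-bump: 5 enters row 3 and ejects 4; 4 enters row 2 and ejects 3; 3 enters row 1 and ejects 1. So w(5) = 1. P is now [[3, 6], [4], [5]].
Step i=4: Q has 4 at row 3, column 1; remove 5 from row 3 of P and reverse-bump: 5 enters row 2 and ejects 4; 4 enters row 1 and ejects 3. So w(4) = 3. P is now [[4, 6], [5]].
Step i=3: Q has 3 at row 2, column 1; remove 5 from row 2 of P and reverse-bump: 5 enters row 1 and ejects 4. So w(3) = 4. P is now [[5, 6]].
Step i=2: Q has 2 at row 1, column 2; remove that cell from P, ejecting 6. So w(2) = 6. P is now [[5]].
Step i=1: Q has 1 at row 1, column 1; remove that cell from P, ejecting 5. So w(1) = 5. P is now [].

So w = 5 6 4 3 1 2.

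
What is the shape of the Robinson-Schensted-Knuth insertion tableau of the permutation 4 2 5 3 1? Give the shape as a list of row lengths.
Row-insert each entry into an empty tableau.

After inserting 4: P = [[4]].
After inserting 2: P = [[2], [4]].
After inserting 5: P = [[2, 5], [4]].
After inserting 3: P = [[2, 3], [4, 5]].
After inserting 1: P = [[1, 3], [2, 5], [4]].

The final insertion tableau P = [[1, 3], [2, 5], [4]] has shape [2, 2, 1].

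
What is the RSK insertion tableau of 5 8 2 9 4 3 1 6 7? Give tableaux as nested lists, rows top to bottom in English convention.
P = [[1, 3, 6, 7], [2, 8, 9], [4], [5]]

Insert 5: appended to row 1. P = [[5]].
Insert 8: appended to row 1. P = [[5, 8]].
Insert 2: 2 bumps 5 from row 1; 5 starts row 2. P = [[2, 8], [5]].
Insert 9: appended to row 1. P = [[2, 8, 9], [5]].
Insert 4: 4 bumps 8 from row 1; 8 appends to row 2. P = [[2, 4, 9], [5, 8]].
Insert 3: 3 bumps 4 from row 1; 4 bumps 5 from row 2; 5 starts row 3. P = [[2, 3, 9], [4, 8], [5]].
Insert 1: 1 bumps 2 from row 1; 2 bumps 4 from row 2; 4 bumps 5 from row 3; 5 starts row 4. P = [[1, 3, 9], [2, 8], [4], [5]].
Insert 6: 6 bumps 9 from row 1; 9 appends to row 2. P = [[1, 3, 6], [2, 8, 9], [4], [5]].
Insert 7: appended to row 1. P = [[1, 3, 6, 7], [2, 8, 9], [4], [5]].

So P = [[1, 3, 6, 7], [2, 8, 9], [4], [5]].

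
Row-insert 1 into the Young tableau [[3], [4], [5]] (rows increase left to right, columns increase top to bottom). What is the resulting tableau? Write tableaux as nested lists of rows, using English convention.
[[1], [3], [4], [5]]

In row 1, 1 replaces 3 (the leftmost entry greater than 1); 3 is bumped to row 2. In row 2, 3 replaces 4 (the leftmost entry greater than 3); 4 is bumped to row 3. In row 3, 4 replaces 5 (the leftmost entry greater than 4); 5 is bumped to row 4. 5 starts a new row 4. The new tableau is [[1], [3], [4], [5]].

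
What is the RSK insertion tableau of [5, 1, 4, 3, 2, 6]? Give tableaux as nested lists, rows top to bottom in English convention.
Insert 5: appended to row 1. P = [[5]].
Insert 1: 1 bumps 5 from row 1; 5 starts row 2. P = [[1], [5]].
Insert 4: appended to row 1. P = [[1, 4], [5]].
Insert 3: 3 bumps 4 from row 1; 4 bumps 5 from row 2; 5 starts row 3. P = [[1, 3], [4], [5]].
Insert 2: 2 bumps 3 from row 1; 3 bumps 4 from row 2; 4 bumps 5 from row 3; 5 starts row 4. P = [[1, 2], [3], [4], [5]].
Insert 6: appended to row 1. P = [[1, 2, 6], [3], [4], [5]].

So P = [[1, 2, 6], [3], [4], [5]].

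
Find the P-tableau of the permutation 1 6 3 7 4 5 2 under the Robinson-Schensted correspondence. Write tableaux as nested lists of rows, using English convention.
P = [[1, 2, 4, 5], [3, 7], [6]]

Insert 1: appended to row 1. P = [[1]].
Insert 6: appended to row 1. P = [[1, 6]].
Insert 3: 3 bumps 6 from row 1; 6 starts row 2. P = [[1, 3], [6]].
Insert 7: appended to row 1. P = [[1, 3, 7], [6]].
Insert 4: 4 bumps 7 from row 1; 7 appends to row 2. P = [[1, 3, 4], [6, 7]].
Insert 5: appended to row 1. P = [[1, 3, 4, 5], [6, 7]].
Insert 2: 2 bumps 3 from row 1; 3 bumps 6 from row 2; 6 starts row 3. P = [[1, 2, 4, 5], [3, 7], [6]].

So P = [[1, 2, 4, 5], [3, 7], [6]].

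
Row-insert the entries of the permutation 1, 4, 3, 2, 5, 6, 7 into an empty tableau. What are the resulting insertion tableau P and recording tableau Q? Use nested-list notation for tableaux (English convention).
P = [[1, 2, 5, 6, 7], [3], [4]], Q = [[1, 2, 5, 6, 7], [3], [4]]

Insert each entry of the permutation into P by Schensted row insertion, recording in Q the position of each new cell.

Insert 1: appended to row 1. P = [[1]], Q = [[1]].
Insert 4: appended to row 1. P = [[1, 4]], Q = [[1, 2]].
Insert 3: 3 bumps 4 from row 1; 4 starts row 2. P = [[1, 3], [4]], Q = [[1, 2], [3]].
Insert 2: 2 bumps 3 from row 1; 3 bumps 4 from row 2; 4 starts row 3. P = [[1, 2], [3], [4]], Q = [[1, 2], [3], [4]].
Insert 5: appended to row 1. P = [[1, 2, 5], [3], [4]], Q = [[1, 2, 5], [3], [4]].
Insert 6: appended to row 1. P = [[1, 2, 5, 6], [3], [4]], Q = [[1, 2, 5, 6], [3], [4]].
Insert 7: appended to row 1. P = [[1, 2, 5, 6, 7], [3], [4]], Q = [[1, 2, 5, 6, 7], [3], [4]].

So P = [[1, 2, 5, 6, 7], [3], [4]], Q = [[1, 2, 5, 6, 7], [3], [4]].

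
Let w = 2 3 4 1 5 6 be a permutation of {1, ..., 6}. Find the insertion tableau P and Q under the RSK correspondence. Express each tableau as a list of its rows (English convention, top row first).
Insert each entry of the permutation into P by Schensted row insertion, recording in Q the position of each new cell.

Insert 2: appended to row 1. P = [[2]].
Insert 3: appended to row 1. P = [[2, 3]].
Insert 4: appended to row 1. P = [[2, 3, 4]].
Insert 1: 1 bumps 2 from row 1; 2 starts row 2. P = [[1, 3, 4], [2]].
Insert 5: appended to row 1. P = [[1, 3, 4, 5], [2]].
Insert 6: appended to row 1. P = [[1, 3, 4, 5, 6], [2]].

So P = [[1, 3, 4, 5, 6], [2]], Q = [[1, 2, 3, 5, 6], [4]].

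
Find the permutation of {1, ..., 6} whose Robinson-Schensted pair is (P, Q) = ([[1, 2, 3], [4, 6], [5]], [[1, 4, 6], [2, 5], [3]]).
Reverse the RSK construction: for i from n down to 1, find the cell of Q containing i, remove the entry at that cell from P, and reverse-bump it up through P; the value ejected from row 1 is w(i).

Step i=6: Q has 6 at row 1, column 3; remove that cell from P, ejecting 3. So w(6) = 3. P is now [[1, 2], [4, 6], [5]].
Step i=5: Q has 5 at row 2, column 2; remove 6 from row 2 of P and reverse-bump: 6 enters row 1 and ejects 2. So w(5) = 2. P is now [[1, 6], [4], [5]].
Step i=4: Q has 4 at row 1, column 2; remove that cell from P, ejecting 6. So w(4) = 6. P is now [[1], [4], [5]].
Step i=3: Q has 3 at row 3, column 1; remove 5 from row 3 of P and reverse-bump: 5 enters row 2 and ejects 4; 4 enters row 1 and ejects 1. So w(3) = 1. P is now [[4], [5]].
Step i=2: Q has 2 at row 2, column 1; remove 5 from row 2 of P and reverse-bump: 5 enters row 1 and ejects 4. So w(2) = 4. P is now [[5]].
Step i=1: Q has 1 at row 1, column 1; remove that cell from P, ejecting 5. So w(1) = 5. P is now [].

So w = 5 4 1 6 2 3.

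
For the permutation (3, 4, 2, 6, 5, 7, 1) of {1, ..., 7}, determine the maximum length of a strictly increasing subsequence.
4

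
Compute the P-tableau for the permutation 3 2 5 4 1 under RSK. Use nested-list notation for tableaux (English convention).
Insert 3: appended to row 1. P = [[3]].
Insert 2: 2 bumps 3 from row 1; 3 starts row 2. P = [[2], [3]].
Insert 5: appended to row 1. P = [[2, 5], [3]].
Insert 4: 4 bumps 5 from row 1; 5 appends to row 2. P = [[2, 4], [3, 5]].
Insert 1: 1 bumps 2 from row 1; 2 bumps 3 from row 2; 3 starts row 3. P = [[1, 4], [2, 5], [3]].

So P = [[1, 4], [2, 5], [3]].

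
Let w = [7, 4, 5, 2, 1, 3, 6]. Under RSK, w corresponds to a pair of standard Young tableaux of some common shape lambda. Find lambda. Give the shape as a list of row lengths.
[3, 2, 1, 1]

Row-insert each entry into an empty tableau.

After inserting 7: P = [[7]].
After inserting 4: P = [[4], [7]].
After inserting 5: P = [[4, 5], [7]].
After inserting 2: P = [[2, 5], [4], [7]].
After inserting 1: P = [[1, 5], [2], [4], [7]].
After inserting 3: P = [[1, 3], [2, 5], [4], [7]].
After inserting 6: P = [[1, 3, 6], [2, 5], [4], [7]].

The final insertion tableau P = [[1, 3, 6], [2, 5], [4], [7]] has shape [3, 2, 1, 1].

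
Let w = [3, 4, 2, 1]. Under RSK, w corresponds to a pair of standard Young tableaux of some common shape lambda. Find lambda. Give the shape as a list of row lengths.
[2, 1, 1]

Row-insert each entry into an empty tableau.

After inserting 3: P = [[3]].
After inserting 4: P = [[3, 4]].
After inserting 2: P = [[2, 4], [3]].
After inserting 1: P = [[1, 4], [2], [3]].

The final insertion tableau P = [[1, 4], [2], [3]] has shape [2, 1, 1].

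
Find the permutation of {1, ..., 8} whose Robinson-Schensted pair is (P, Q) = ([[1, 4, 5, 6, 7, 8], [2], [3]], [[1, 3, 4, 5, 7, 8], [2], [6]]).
3 2 4 5 6 1 7 8

Reverse the RSK construction: for i from n down to 1, find the cell of Q containing i, remove the entry at that cell from P, and reverse-bump it up through P; the value ejected from row 1 is w(i).

Step i=8: Q has 8 at row 1, column 6; remove that cell from P, ejecting 8. So w(8) = 8. P is now [[1, 4, 5, 6, 7], [2], [3]].
Step i=7: Q has 7 at row 1, column 5; remove that cell from P, ejecting 7. So w(7) = 7. P is now [[1, 4, 5, 6], [2], [3]].
Step i=6: Q has 6 at row 3, column 1; remove 3 from row 3 of P and reverse-bump: 3 enters row 2 and ejects 2; 2 enters row 1 and ejects 1. So w(6) = 1. P is now [[2, 4, 5, 6], [3]].
Step i=5: Q has 5 at row 1, column 4; remove that cell from P, ejecting 6. So w(5) = 6. P is now [[2, 4, 5], [3]].
Step i=4: Q has 4 at row 1, column 3; remove that cell from P, ejecting 5. So w(4) = 5. P is now [[2, 4], [3]].
Step i=3: Q has 3 at row 1, column 2; remove that cell from P, ejecting 4. So w(3) = 4. P is now [[2], [3]].
Step i=2: Q has 2 at row 2, column 1; remove 3 from row 2 of P and reverse-bump: 3 enters row 1 and ejects 2. So w(2) = 2. P is now [[3]].
Step i=1: Q has 1 at row 1, column 1; remove that cell from P, ejecting 3. So w(1) = 3. P is now [].

So w = 3 2 4 5 6 1 7 8.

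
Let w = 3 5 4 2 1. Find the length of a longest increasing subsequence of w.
2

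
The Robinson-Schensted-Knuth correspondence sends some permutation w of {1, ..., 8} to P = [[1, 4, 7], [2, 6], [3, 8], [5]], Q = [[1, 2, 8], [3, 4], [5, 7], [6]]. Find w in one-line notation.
5 8 3 6 2 1 4 7

Reverse the RSK construction: for i from n down to 1, find the cell of Q containing i, remove the entry at that cell from P, and reverse-bump it up through P; the value ejected from row 1 is w(i).

Step i=8: Q has 8 at row 1, column 3; remove that cell from P, ejecting 7. So w(8) = 7. P is now [[1, 4], [2, 6], [3, 8], [5]].
Step i=7: Q has 7 at row 3, column 2; remove 8 from row 3 of P and reverse-bump: 8 enters row 2 and ejects 6; 6 enters row 1 and ejects 4. So w(7) = 4. P is now [[1, 6], [2, 8], [3], [5]].
Step i=6: Q has 6 at row 4, column 1; remove 5 from row 4 of P and reverse-bump: 5 enters row 3 and ejects 3; 3 enters row 2 and ejects 2; 2 enters row 1 and ejects 1. So w(6) = 1. P is now [[2, 6], [3, 8], [5]].
Step i=5: Q has 5 at row 3, column 1; remove 5 from row 3 of P and reverse-bump: 5 enters row 2 and ejects 3; 3 enters row 1 and ejects 2. So w(5) = 2. P is now [[3, 6], [5, 8]].
Step i=4: Q has 4 at row 2, column 2; remove 8 from row 2 of P and reverse-bump: 8 enters row 1 and ejects 6. So w(4) = 6. P is now [[3, 8], [5]].
Step i=3: Q has 3 at row 2, column 1; remove 5 from row 2 of P and reverse-bump: 5 enters row 1 and ejects 3. So w(3) = 3. P is now [[5, 8]].
Step i=2: Q has 2 at row 1, column 2; remove that cell from P, ejecting 8. So w(2) = 8. P is now [[5]].
Step i=1: Q has 1 at row 1, column 1; remove that cell from P, ejecting 5. So w(1) = 5. P is now [].

So w = 5 8 3 6 2 1 4 7.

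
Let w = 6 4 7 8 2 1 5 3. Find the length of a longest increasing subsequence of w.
3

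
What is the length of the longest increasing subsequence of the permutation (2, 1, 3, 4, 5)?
4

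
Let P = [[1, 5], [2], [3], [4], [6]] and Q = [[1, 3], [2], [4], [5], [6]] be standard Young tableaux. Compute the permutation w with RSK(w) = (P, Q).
Reverse the RSK construction: for i from n down to 1, find the cell of Q containing i, remove the entry at that cell from P, and reverse-bump it up through P; the value ejected from row 1 is w(i).

Step i=6: Q has 6 at row 5, column 1; remove 6 from row 5 of P and reverse-bump: 6 enters row 4 and ejects 4; 4 enters row 3 and ejects 3; 3 enters row 2 and ejects 2; 2 enters row 1 and ejects 1. So w(6) = 1. P is now [[2, 5], [3], [4], [6]].
Step i=5: Q has 5 at row 4, column 1; remove 6 from row 4 of P and reverse-bump: 6 enters row 3 and ejects 4; 4 enters row 2 and ejects 3; 3 enters row 1 and ejects 2. So w(5) = 2. P is now [[3, 5], [4], [6]].
Step i=4: Q has 4 at row 3, column 1; remove 6 from row 3 of P and reverse-bump: 6 enters row 2 and ejects 4; 4 enters row 1 and ejects 3. So w(4) = 3. P is now [[4, 5], [6]].
Step i=3: Q has 3 at row 1, column 2; remove that cell from P, ejecting 5. So w(3) = 5. P is now [[4], [6]].
Step i=2: Q has 2 at row 2, column 1; remove 6 from row 2 of P and reverse-bump: 6 enters row 1 and ejects 4. So w(2) = 4. P is now [[6]].
Step i=1: Q has 1 at row 1, column 1; remove that cell from P, ejecting 6. So w(1) = 6. P is now [].

So w = 6 4 5 3 2 1.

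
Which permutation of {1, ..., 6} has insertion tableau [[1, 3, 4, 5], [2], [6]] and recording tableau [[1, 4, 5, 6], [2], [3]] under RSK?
6 2 1 3 4 5

Reverse the RSK construction: for i from n down to 1, find the cell of Q containing i, remove the entry at that cell from P, and reverse-bump it up through P; the value ejected from row 1 is w(i).

Step i=6: Q has 6 at row 1, column 4; remove that cell from P, ejecting 5. So w(6) = 5. P is now [[1, 3, 4], [2], [6]].
Step i=5: Q has 5 at row 1, column 3; remove that cell from P, ejecting 4. So w(5) = 4. P is now [[1, 3], [2], [6]].
Step i=4: Q has 4 at row 1, column 2; remove that cell from P, ejecting 3. So w(4) = 3. P is now [[1], [2], [6]].
Step i=3: Q has 3 at row 3, column 1; remove 6 from row 3 of P and reverse-bump: 6 enters row 2 and ejects 2; 2 enters row 1 and ejects 1. So w(3) = 1. P is now [[2], [6]].
Step i=2: Q has 2 at row 2, column 1; remove 6 from row 2 of P and reverse-bump: 6 enters row 1 and ejects 2. So w(2) = 2. P is now [[6]].
Step i=1: Q has 1 at row 1, column 1; remove that cell from P, ejecting 6. So w(1) = 6. P is now [].

So w = 6 2 1 3 4 5.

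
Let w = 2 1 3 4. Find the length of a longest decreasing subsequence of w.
2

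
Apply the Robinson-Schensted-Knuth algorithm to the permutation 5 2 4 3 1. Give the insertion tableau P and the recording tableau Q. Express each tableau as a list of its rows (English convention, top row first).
Insert each entry of the permutation into P by Schensted row insertion, recording in Q the position of each new cell.

Insert 5: appended to row 1. P = [[5]], Q = [[1]].
Insert 2: 2 bumps 5 from row 1; 5 starts row 2. P = [[2], [5]], Q = [[1], [2]].
Insert 4: appended to row 1. P = [[2, 4], [5]], Q = [[1, 3], [2]].
Insert 3: 3 bumps 4 from row 1; 4 bumps 5 from row 2; 5 starts row 3. P = [[2, 3], [4], [5]], Q = [[1, 3], [2], [4]].
Insert 1: 1 bumps 2 from row 1; 2 bumps 4 from row 2; 4 bumps 5 from row 3; 5 starts row 4. P = [[1, 3], [2], [4], [5]], Q = [[1, 3], [2], [4], [5]].

So P = [[1, 3], [2], [4], [5]], Q = [[1, 3], [2], [4], [5]].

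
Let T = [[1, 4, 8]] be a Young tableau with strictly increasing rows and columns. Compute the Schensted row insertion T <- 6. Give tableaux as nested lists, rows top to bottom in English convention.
In row 1, 6 replaces 8 (the leftmost entry greater than 6); 8 is bumped to row 2. 8 starts a new row 2. The new tableau is [[1, 4, 6], [8]].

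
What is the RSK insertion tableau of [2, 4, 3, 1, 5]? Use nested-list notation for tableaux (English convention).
P = [[1, 3, 5], [2], [4]]

After inserting 2: P = [[2]].
After inserting 4: P = [[2, 4]].
After inserting 3: P = [[2, 3], [4]].
After inserting 1: P = [[1, 3], [2], [4]].
After inserting 5: P = [[1, 3, 5], [2], [4]].

So P = [[1, 3, 5], [2], [4]].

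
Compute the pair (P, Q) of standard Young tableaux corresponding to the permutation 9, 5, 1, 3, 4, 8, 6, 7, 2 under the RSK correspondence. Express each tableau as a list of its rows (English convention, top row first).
P = [[1, 2, 4, 6, 7], [3, 8], [5], [9]], Q = [[1, 4, 5, 6, 8], [2, 7], [3], [9]]

Insert each entry of the permutation into P by Schensted row insertion, recording in Q the position of each new cell.

Insert 9: appended to row 1. P = [[9]].
Insert 5: 5 bumps 9 from row 1; 9 starts row 2. P = [[5], [9]].
Insert 1: 1 bumps 5 from row 1; 5 bumps 9 from row 2; 9 starts row 3. P = [[1], [5], [9]].
Insert 3: appended to row 1. P = [[1, 3], [5], [9]].
Insert 4: appended to row 1. P = [[1, 3, 4], [5], [9]].
Insert 8: appended to row 1. P = [[1, 3, 4, 8], [5], [9]].
Insert 6: 6 bumps 8 from row 1; 8 appends to row 2. P = [[1, 3, 4, 6], [5, 8], [9]].
Insert 7: appended to row 1. P = [[1, 3, 4, 6, 7], [5, 8], [9]].
Insert 2: 2 bumps 3 from row 1; 3 bumps 5 from row 2; 5 bumps 9 from row 3; 9 starts row 4. P = [[1, 2, 4, 6, 7], [3, 8], [5], [9]].

So P = [[1, 2, 4, 6, 7], [3, 8], [5], [9]], Q = [[1, 4, 5, 6, 8], [2, 7], [3], [9]].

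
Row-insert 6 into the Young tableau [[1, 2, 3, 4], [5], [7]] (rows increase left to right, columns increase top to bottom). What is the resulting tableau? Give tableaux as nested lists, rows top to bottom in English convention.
[[1, 2, 3, 4, 6], [5], [7]]

6 is larger than every entry of row 1, so it is appended to row 1. The new tableau is [[1, 2, 3, 4, 6], [5], [7]].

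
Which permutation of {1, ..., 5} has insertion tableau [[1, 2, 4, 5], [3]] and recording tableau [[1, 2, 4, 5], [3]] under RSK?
1 3 2 4 5

Reverse the RSK construction: for i from n down to 1, find the cell of Q containing i, remove the entry at that cell from P, and reverse-bump it up through P; the value ejected from row 1 is w(i).

Step i=5: Q has 5 at row 1, column 4; remove that cell from P, ejecting 5. So w(5) = 5. P is now [[1, 2, 4], [3]].
Step i=4: Q has 4 at row 1, column 3; remove that cell from P, ejecting 4. So w(4) = 4. P is now [[1, 2], [3]].
Step i=3: Q has 3 at row 2, column 1; remove 3 from row 2 of P and reverse-bump: 3 enters row 1 and ejects 2. So w(3) = 2. P is now [[1, 3]].
Step i=2: Q has 2 at row 1, column 2; remove that cell from P, ejecting 3. So w(2) = 3. P is now [[1]].
Step i=1: Q has 1 at row 1, column 1; remove that cell from P, ejecting 1. So w(1) = 1. P is now [].

So w = 1 3 2 4 5.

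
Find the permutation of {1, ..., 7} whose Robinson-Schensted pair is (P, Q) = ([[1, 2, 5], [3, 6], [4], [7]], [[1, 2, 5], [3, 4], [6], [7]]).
4 7 1 3 6 5 2

Reverse the RSK construction: for i from n down to 1, find the cell of Q containing i, remove the entry at that cell from P, and reverse-bump it up through P; the value ejected from row 1 is w(i).

Step i=7: Q has 7 at row 4, column 1; remove 7 from row 4 of P and reverse-bump: 7 enters row 3 and ejects 4; 4 enters row 2 and ejects 3; 3 enters row 1 and ejects 2. So w(7) = 2. P is now [[1, 3, 5], [4, 6], [7]].
Step i=6: Q has 6 at row 3, column 1; remove 7 from row 3 of P and reverse-bump: 7 enters row 2 and ejects 6; 6 enters row 1 and ejects 5. So w(6) = 5. P is now [[1, 3, 6], [4, 7]].
Step i=5: Q has 5 at row 1, column 3; remove that cell from P, ejecting 6. So w(5) = 6. P is now [[1, 3], [4, 7]].
Step i=4: Q has 4 at row 2, column 2; remove 7 from row 2 of P and reverse-bump: 7 enters row 1 and ejects 3. So w(4) = 3. P is now [[1, 7], [4]].
Step i=3: Q has 3 at row 2, column 1; remove 4 from row 2 of P and reverse-bump: 4 enters row 1 and ejects 1. So w(3) = 1. P is now [[4, 7]].
Step i=2: Q has 2 at row 1, column 2; remove that cell from P, ejecting 7. So w(2) = 7. P is now [[4]].
Step i=1: Q has 1 at row 1, column 1; remove that cell from P, ejecting 4. So w(1) = 4. P is now [].

So w = 4 7 1 3 6 5 2.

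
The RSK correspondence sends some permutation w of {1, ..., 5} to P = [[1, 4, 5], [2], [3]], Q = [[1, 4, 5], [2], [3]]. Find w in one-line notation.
Reverse RSK: for i = n, n-1, ..., 1, locate i in Q, remove the corresponding corner cell from P, and reverse-bump its entry up through P; the value ejected from row 1 is w(i).

So w = 3 2 1 4 5.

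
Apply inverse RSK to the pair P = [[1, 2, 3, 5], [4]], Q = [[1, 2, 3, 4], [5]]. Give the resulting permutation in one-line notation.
Reverse RSK: for i = n, n-1, ..., 1, locate i in Q, remove the corresponding corner cell from P, and reverse-bump its entry up through P; the value ejected from row 1 is w(i).

So w = 1 2 4 5 3.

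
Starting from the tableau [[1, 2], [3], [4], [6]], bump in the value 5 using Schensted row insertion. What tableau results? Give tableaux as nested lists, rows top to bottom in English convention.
[[1, 2, 5], [3], [4], [6]]

5 is larger than every entry of row 1, so it is appended to row 1. The new tableau is [[1, 2, 5], [3], [4], [6]].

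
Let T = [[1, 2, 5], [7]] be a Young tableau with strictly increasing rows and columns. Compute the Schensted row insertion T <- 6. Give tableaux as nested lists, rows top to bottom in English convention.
6 is larger than every entry of row 1, so it is appended to row 1. The new tableau is [[1, 2, 5, 6], [7]].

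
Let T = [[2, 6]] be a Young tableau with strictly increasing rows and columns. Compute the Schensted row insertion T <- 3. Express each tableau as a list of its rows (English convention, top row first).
[[2, 3], [6]]

In row 1, 3 replaces 6 (the leftmost entry greater than 3); 6 is bumped to row 2. 6 starts a new row 2. The new tableau is [[2, 3], [6]].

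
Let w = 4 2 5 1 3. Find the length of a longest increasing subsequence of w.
2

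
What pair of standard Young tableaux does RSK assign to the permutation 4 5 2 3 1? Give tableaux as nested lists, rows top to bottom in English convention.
Insert each entry of the permutation into P by Schensted row insertion, recording in Q the position of each new cell.

Insert 4: appended to row 1. P = [[4]].
Insert 5: appended to row 1. P = [[4, 5]].
Insert 2: 2 bumps 4 from row 1; 4 starts row 2. P = [[2, 5], [4]].
Insert 3: 3 bumps 5 from row 1; 5 appends to row 2. P = [[2, 3], [4, 5]].
Insert 1: 1 bumps 2 from row 1; 2 bumps 4 from row 2; 4 starts row 3. P = [[1, 3], [2, 5], [4]].

So P = [[1, 3], [2, 5], [4]], Q = [[1, 2], [3, 4], [5]].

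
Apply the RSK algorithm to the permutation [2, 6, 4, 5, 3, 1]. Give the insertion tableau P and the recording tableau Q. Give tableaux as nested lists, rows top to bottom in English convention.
P = [[1, 3, 5], [2], [4], [6]], Q = [[1, 2, 4], [3], [5], [6]]

Insert each entry of the permutation into P by Schensted row insertion, recording in Q the position of each new cell.

Insert 2: appended to row 1. P = [[2]].
Insert 6: appended to row 1. P = [[2, 6]].
Insert 4: 4 bumps 6 from row 1; 6 starts row 2. P = [[2, 4], [6]].
Insert 5: appended to row 1. P = [[2, 4, 5], [6]].
Insert 3: 3 bumps 4 from row 1; 4 bumps 6 from row 2; 6 starts row 3. P = [[2, 3, 5], [4], [6]].
Insert 1: 1 bumps 2 from row 1; 2 bumps 4 from row 2; 4 bumps 6 from row 3; 6 starts row 4. P = [[1, 3, 5], [2], [4], [6]].

So P = [[1, 3, 5], [2], [4], [6]], Q = [[1, 2, 4], [3], [5], [6]].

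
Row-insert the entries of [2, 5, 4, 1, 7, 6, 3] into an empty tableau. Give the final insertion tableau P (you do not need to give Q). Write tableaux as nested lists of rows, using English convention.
Insert 2: appended to row 1. P = [[2]].
Insert 5: appended to row 1. P = [[2, 5]].
Insert 4: 4 bumps 5 from row 1; 5 starts row 2. P = [[2, 4], [5]].
Insert 1: 1 bumps 2 from row 1; 2 bumps 5 from row 2; 5 starts row 3. P = [[1, 4], [2], [5]].
Insert 7: appended to row 1. P = [[1, 4, 7], [2], [5]].
Insert 6: 6 bumps 7 from row 1; 7 appends to row 2. P = [[1, 4, 6], [2, 7], [5]].
Insert 3: 3 bumps 4 from row 1; 4 bumps 7 from row 2; 7 appends to row 3. P = [[1, 3, 6], [2, 4], [5, 7]].

So P = [[1, 3, 6], [2, 4], [5, 7]].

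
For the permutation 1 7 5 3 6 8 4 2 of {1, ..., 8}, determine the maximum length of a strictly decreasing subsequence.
4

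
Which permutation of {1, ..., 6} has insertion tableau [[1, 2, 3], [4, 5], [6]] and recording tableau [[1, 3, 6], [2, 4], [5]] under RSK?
Reverse the RSK construction: for i from n down to 1, find the cell of Q containing i, remove the entry at that cell from P, and reverse-bump it up through P; the value ejected from row 1 is w(i).

Step i=6: Q has 6 at row 1, column 3; remove that cell from P, ejecting 3. So w(6) = 3. P is now [[1, 2], [4, 5], [6]].
Step i=5: Q has 5 at row 3, column 1; remove 6 from row 3 of P and reverse-bump: 6 enters row 2 and ejects 5; 5 enters row 1 and ejects 2. So w(5) = 2. P is now [[1, 5], [4, 6]].
Step i=4: Q has 4 at row 2, column 2; remove 6 from row 2 of P and reverse-bump: 6 enters row 1 and ejects 5. So w(4) = 5. P is now [[1, 6], [4]].
Step i=3: Q has 3 at row 1, column 2; remove that cell from P, ejecting 6. So w(3) = 6. P is now [[1], [4]].
Step i=2: Q has 2 at row 2, column 1; remove 4 from row 2 of P and reverse-bump: 4 enters row 1 and ejects 1. So w(2) = 1. P is now [[4]].
Step i=1: Q has 1 at row 1, column 1; remove that cell from P, ejecting 4. So w(1) = 4. P is now [].

So w = 4 1 6 5 2 3.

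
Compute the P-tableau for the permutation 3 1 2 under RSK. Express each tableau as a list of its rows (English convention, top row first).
Insert 3: appended to row 1. P = [[3]].
Insert 1: 1 bumps 3 from row 1; 3 starts row 2. P = [[1], [3]].
Insert 2: appended to row 1. P = [[1, 2], [3]].

So P = [[1, 2], [3]].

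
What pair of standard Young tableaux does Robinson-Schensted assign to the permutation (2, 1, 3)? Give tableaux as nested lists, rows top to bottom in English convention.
P = [[1, 3], [2]], Q = [[1, 3], [2]]

Insert each entry of the permutation into P by Schensted row insertion, recording in Q the position of each new cell.

After inserting 2: P = [[2]].
After inserting 1: P = [[1], [2]].
After inserting 3: P = [[1, 3], [2]].

So P = [[1, 3], [2]], Q = [[1, 3], [2]].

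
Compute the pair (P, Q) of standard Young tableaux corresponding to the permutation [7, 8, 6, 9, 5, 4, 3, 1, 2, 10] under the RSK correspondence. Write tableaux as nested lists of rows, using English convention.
Insert each entry of the permutation into P by Schensted row insertion, recording in Q the position of each new cell.

Insert 7: appended to row 1. P = [[7]].
Insert 8: appended to row 1. P = [[7, 8]].
Insert 6: 6 bumps 7 from row 1; 7 starts row 2. P = [[6, 8], [7]].
Insert 9: appended to row 1. P = [[6, 8, 9], [7]].
Insert 5: 5 bumps 6 from row 1; 6 bumps 7 from row 2; 7 starts row 3. P = [[5, 8, 9], [6], [7]].
Insert 4: 4 bumps 5 from row 1; 5 bumps 6 from row 2; 6 bumps 7 from row 3; 7 starts row 4. P = [[4, 8, 9], [5], [6], [7]].
Insert 3: 3 bumps 4 from row 1; 4 bumps 5 from row 2; 5 bumps 6 from row 3; 6 bumps 7 from row 4; 7 starts row 5. P = [[3, 8, 9], [4], [5], [6], [7]].
Insert 1: 1 bumps 3 from row 1; 3 bumps 4 from row 2; 4 bumps 5 from row 3; 5 bumps 6 from row 4; 6 bumps 7 from row 5; 7 starts row 6. P = [[1, 8, 9], [3], [4], [5], [6], [7]].
Insert 2: 2 bumps 8 from row 1; 8 appends to row 2. P = [[1, 2, 9], [3, 8], [4], [5], [6], [7]].
Insert 10: appended to row 1. P = [[1, 2, 9, 10], [3, 8], [4], [5], [6], [7]].

So P = [[1, 2, 9, 10], [3, 8], [4], [5], [6], [7]], Q = [[1, 2, 4, 10], [3, 9], [5], [6], [7], [8]].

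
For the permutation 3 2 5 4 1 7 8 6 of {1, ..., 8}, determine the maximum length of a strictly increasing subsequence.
4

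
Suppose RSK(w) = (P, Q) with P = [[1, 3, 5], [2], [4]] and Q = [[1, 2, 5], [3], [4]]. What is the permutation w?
Reverse the RSK construction: for i from n down to 1, find the cell of Q containing i, remove the entry at that cell from P, and reverse-bump it up through P; the value ejected from row 1 is w(i).

Step i=5: Q has 5 at row 1, column 3; remove that cell from P, ejecting 5. So w(5) = 5. P is now [[1, 3], [2], [4]].
Step i=4: Q has 4 at row 3, column 1; remove 4 from row 3 of P and reverse-bump: 4 enters row 2 and ejects 2; 2 enters row 1 and ejects 1. So w(4) = 1. P is now [[2, 3], [4]].
Step i=3: Q has 3 at row 2, column 1; remove 4 from row 2 of P and reverse-bump: 4 enters row 1 and ejects 3. So w(3) = 3. P is now [[2, 4]].
Step i=2: Q has 2 at row 1, column 2; remove that cell from P, ejecting 4. So w(2) = 4. P is now [[2]].
Step i=1: Q has 1 at row 1, column 1; remove that cell from P, ejecting 2. So w(1) = 2. P is now [].

So w = 2 4 3 1 5.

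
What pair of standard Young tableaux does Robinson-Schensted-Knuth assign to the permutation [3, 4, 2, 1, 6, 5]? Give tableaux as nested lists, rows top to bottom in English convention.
Insert each entry of the permutation into P by Schensted row insertion, recording in Q the position of each new cell.

After inserting 3: P = [[3]].
After inserting 4: P = [[3, 4]].
After inserting 2: P = [[2, 4], [3]].
After inserting 1: P = [[1, 4], [2], [3]].
After inserting 6: P = [[1, 4, 6], [2], [3]].
After inserting 5: P = [[1, 4, 5], [2, 6], [3]].

So P = [[1, 4, 5], [2, 6], [3]], Q = [[1, 2, 5], [3, 6], [4]].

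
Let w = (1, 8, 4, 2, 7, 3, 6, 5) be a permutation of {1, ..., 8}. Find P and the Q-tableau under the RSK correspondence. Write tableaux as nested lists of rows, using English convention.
P = [[1, 2, 3, 5], [4, 6], [7], [8]], Q = [[1, 2, 5, 7], [3, 6], [4], [8]]

Insert each entry of the permutation into P by Schensted row insertion, recording in Q the position of each new cell.

Insert 1: appended to row 1. P = [[1]].
Insert 8: appended to row 1. P = [[1, 8]].
Insert 4: 4 bumps 8 from row 1; 8 starts row 2. P = [[1, 4], [8]].
Insert 2: 2 bumps 4 from row 1; 4 bumps 8 from row 2; 8 starts row 3. P = [[1, 2], [4], [8]].
Insert 7: appended to row 1. P = [[1, 2, 7], [4], [8]].
Insert 3: 3 bumps 7 from row 1; 7 appends to row 2. P = [[1, 2, 3], [4, 7], [8]].
Insert 6: appended to row 1. P = [[1, 2, 3, 6], [4, 7], [8]].
Insert 5: 5 bumps 6 from row 1; 6 bumps 7 from row 2; 7 bumps 8 from row 3; 8 starts row 4. P = [[1, 2, 3, 5], [4, 6], [7], [8]].

So P = [[1, 2, 3, 5], [4, 6], [7], [8]], Q = [[1, 2, 5, 7], [3, 6], [4], [8]].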